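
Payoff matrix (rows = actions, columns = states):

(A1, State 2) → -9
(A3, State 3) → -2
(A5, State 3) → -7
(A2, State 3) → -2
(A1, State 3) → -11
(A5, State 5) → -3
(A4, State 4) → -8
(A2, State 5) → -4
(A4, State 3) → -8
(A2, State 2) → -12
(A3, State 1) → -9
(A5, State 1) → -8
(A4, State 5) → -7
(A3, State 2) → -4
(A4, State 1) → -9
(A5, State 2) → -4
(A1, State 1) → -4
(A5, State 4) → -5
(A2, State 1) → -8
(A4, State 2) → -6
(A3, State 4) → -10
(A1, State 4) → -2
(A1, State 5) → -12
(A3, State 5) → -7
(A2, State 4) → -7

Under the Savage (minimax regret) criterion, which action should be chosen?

Column bests: State 1=-4, State 2=-4, State 3=-2, State 4=-2, State 5=-3.
A1 regrets: 0, 5, 9, 0, 9 → max 9
A2 regrets: 4, 8, 0, 5, 1 → max 8
A3 regrets: 5, 0, 0, 8, 4 → max 8
A4 regrets: 5, 2, 6, 6, 4 → max 6
A5 regrets: 4, 0, 5, 3, 0 → max 5
Smallest max regret = 5 → A5.

A5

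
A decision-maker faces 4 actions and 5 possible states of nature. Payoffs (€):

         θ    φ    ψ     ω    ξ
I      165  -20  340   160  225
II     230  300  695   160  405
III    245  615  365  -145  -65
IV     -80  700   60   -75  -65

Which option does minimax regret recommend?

II

Column bests: θ=245, φ=700, ψ=695, ω=160, ξ=405.
I regrets: 80, 720, 355, 0, 180 → max 720
II regrets: 15, 400, 0, 0, 0 → max 400
III regrets: 0, 85, 330, 305, 470 → max 470
IV regrets: 325, 0, 635, 235, 470 → max 635
Smallest max regret = 400 → II.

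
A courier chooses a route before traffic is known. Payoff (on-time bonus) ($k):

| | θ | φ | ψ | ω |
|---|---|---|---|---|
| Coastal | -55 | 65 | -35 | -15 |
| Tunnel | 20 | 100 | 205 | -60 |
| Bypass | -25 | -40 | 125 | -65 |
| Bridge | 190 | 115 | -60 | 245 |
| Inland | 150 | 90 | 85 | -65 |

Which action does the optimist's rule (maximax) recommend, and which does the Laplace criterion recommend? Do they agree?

maximax → Bridge; laplace → Bridge (agree)

Row maxima: Coastal=65, Tunnel=205, Bypass=125, Bridge=245, Inland=150
Best best-case = 245 → Bridge.
Row averages: Coastal=-10, Tunnel=66.25, Bypass=-1.25, Bridge=122.5, Inland=65
Highest average = 122.5 → Bridge.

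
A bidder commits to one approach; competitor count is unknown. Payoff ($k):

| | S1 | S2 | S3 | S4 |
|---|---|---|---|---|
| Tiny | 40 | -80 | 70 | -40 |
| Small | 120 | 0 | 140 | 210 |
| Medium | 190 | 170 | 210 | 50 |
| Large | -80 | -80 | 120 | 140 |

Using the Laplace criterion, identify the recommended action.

Row averages: Tiny=-2.5, Small=117.5, Medium=155, Large=25
Highest average = 155 → Medium.

Medium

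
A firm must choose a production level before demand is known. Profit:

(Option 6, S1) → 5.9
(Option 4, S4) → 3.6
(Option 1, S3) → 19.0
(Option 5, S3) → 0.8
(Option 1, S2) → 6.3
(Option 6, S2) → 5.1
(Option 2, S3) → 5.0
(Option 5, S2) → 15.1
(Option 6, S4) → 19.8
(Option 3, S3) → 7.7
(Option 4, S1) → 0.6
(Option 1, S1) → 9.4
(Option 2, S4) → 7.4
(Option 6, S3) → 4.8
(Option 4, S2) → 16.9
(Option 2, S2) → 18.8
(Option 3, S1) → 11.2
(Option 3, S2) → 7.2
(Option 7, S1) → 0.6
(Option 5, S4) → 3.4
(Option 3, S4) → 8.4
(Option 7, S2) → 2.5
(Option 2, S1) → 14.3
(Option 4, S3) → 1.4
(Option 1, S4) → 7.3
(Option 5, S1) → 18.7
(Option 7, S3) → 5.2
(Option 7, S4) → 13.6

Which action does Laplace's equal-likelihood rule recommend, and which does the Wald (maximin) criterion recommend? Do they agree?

laplace → Option 2; maximin → Option 3 (disagree)

Row averages: Option 1=10.5, Option 2=11.375, Option 3=8.625, Option 4=5.625, Option 5=9.5, Option 6=8.9, Option 7=5.475
Highest average = 11.375 → Option 2.
Row minima: Option 1=6.3, Option 2=5.0, Option 3=7.2, Option 4=0.6, Option 5=0.8, Option 6=4.8, Option 7=0.6
Best worst-case = 7.2 → Option 3.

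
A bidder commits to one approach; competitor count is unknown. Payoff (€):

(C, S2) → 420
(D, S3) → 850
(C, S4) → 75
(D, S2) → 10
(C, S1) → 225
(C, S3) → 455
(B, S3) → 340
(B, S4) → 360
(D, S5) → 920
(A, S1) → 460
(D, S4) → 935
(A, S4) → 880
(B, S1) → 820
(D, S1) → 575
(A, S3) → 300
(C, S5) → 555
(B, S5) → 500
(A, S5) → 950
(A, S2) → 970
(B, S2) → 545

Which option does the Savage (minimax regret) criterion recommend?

Column bests: S1=820, S2=970, S3=850, S4=935, S5=950.
A regrets: 360, 0, 550, 55, 0 → max 550
B regrets: 0, 425, 510, 575, 450 → max 575
C regrets: 595, 550, 395, 860, 395 → max 860
D regrets: 245, 960, 0, 0, 30 → max 960
Smallest max regret = 550 → A.

A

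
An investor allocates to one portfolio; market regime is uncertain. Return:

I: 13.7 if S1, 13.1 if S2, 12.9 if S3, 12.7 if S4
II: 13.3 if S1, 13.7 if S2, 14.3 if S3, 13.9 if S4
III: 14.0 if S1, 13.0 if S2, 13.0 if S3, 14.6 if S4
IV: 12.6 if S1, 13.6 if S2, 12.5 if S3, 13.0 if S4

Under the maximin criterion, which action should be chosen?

Row minima: I=12.7, II=13.3, III=13.0, IV=12.5
Best worst-case = 13.3 → II.

II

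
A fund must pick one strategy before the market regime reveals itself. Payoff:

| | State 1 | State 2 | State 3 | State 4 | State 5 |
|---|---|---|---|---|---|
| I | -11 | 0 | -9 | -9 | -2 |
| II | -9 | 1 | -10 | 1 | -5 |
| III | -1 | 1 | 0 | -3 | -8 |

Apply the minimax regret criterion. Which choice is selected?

III

Column bests: State 1=-1, State 2=1, State 3=0, State 4=1, State 5=-2.
I regrets: 10, 1, 9, 10, 0 → max 10
II regrets: 8, 0, 10, 0, 3 → max 10
III regrets: 0, 0, 0, 4, 6 → max 6
Smallest max regret = 6 → III.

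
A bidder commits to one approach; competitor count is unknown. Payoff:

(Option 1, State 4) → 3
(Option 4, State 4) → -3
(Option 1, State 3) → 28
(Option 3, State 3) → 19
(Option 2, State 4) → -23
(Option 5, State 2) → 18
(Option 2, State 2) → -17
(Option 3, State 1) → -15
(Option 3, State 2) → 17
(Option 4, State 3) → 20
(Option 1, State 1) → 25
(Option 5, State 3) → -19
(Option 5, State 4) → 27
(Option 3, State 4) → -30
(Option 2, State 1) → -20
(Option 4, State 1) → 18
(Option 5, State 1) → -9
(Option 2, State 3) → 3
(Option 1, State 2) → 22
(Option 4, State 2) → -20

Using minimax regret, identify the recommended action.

Option 1

Column bests: State 1=25, State 2=22, State 3=28, State 4=27.
Option 1 regrets: 0, 0, 0, 24 → max 24
Option 2 regrets: 45, 39, 25, 50 → max 50
Option 3 regrets: 40, 5, 9, 57 → max 57
Option 4 regrets: 7, 42, 8, 30 → max 42
Option 5 regrets: 34, 4, 47, 0 → max 47
Smallest max regret = 24 → Option 1.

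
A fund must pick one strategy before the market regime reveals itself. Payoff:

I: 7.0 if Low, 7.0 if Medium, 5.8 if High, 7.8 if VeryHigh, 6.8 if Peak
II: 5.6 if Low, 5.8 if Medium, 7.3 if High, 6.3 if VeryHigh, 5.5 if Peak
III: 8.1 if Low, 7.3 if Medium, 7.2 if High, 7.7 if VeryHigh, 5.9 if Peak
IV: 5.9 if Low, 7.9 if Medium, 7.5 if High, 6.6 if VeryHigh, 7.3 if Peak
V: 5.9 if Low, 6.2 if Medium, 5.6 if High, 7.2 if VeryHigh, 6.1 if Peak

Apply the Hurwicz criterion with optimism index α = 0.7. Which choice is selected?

III

I: 0.7·7.8 + 0.3·5.8 = 7.2
II: 0.7·7.3 + 0.3·5.5 = 6.76
III: 0.7·8.1 + 0.3·5.9 = 7.44
IV: 0.7·7.9 + 0.3·5.9 = 7.3
V: 0.7·7.2 + 0.3·5.6 = 6.72
Highest Hurwicz score = 7.44 → III.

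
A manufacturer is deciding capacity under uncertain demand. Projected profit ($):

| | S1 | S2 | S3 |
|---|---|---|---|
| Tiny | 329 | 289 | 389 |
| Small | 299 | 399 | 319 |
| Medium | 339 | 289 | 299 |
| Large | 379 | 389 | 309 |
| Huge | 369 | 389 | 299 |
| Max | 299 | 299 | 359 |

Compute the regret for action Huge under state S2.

10

Best payoff under S2 is 399.
Regret = 399 − 389 = 10.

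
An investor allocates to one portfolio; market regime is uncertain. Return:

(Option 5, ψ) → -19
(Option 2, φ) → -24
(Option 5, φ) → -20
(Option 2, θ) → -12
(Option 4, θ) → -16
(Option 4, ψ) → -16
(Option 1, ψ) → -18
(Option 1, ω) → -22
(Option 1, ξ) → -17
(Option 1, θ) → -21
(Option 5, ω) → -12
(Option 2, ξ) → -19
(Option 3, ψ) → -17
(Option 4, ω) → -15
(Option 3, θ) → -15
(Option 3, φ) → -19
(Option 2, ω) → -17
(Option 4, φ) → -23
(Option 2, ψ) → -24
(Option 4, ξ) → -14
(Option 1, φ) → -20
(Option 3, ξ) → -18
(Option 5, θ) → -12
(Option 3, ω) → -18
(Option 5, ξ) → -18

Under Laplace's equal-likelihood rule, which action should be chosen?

Option 5

Row averages: Option 1=-19.6, Option 2=-19.2, Option 3=-17.4, Option 4=-16.8, Option 5=-16.2
Highest average = -16.2 → Option 5.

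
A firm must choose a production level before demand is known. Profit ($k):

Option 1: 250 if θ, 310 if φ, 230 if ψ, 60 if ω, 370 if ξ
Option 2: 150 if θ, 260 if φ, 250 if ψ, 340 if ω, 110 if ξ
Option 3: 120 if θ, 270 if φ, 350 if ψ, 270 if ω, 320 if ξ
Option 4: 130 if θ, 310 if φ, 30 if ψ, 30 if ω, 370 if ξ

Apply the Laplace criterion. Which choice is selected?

Row averages: Option 1=244, Option 2=222, Option 3=266, Option 4=174
Highest average = 266 → Option 3.

Option 3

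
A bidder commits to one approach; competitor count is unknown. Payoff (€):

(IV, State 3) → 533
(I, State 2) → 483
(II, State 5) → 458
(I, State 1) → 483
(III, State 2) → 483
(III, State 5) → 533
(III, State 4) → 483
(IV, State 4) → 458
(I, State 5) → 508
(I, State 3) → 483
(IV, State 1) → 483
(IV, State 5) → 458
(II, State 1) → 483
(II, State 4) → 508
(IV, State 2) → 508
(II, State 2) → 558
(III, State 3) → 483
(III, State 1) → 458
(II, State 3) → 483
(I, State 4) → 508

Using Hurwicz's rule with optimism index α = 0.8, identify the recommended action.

II

I: 0.8·508 + 0.2·483 = 503
II: 0.8·558 + 0.2·458 = 538
III: 0.8·533 + 0.2·458 = 518
IV: 0.8·533 + 0.2·458 = 518
Highest Hurwicz score = 538 → II.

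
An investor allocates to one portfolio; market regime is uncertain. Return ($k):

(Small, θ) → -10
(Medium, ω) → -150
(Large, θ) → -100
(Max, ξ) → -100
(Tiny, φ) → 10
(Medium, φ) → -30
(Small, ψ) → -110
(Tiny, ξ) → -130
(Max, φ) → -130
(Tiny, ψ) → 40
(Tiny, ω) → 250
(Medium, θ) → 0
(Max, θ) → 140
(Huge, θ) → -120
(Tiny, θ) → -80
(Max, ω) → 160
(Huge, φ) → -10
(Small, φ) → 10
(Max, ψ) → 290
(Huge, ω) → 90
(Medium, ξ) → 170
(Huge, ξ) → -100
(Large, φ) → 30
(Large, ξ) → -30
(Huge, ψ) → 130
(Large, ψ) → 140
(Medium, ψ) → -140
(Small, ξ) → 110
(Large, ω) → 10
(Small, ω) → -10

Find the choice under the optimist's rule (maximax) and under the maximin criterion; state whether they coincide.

maximax → Max; maximin → Large (disagree)

Row maxima: Tiny=250, Small=110, Medium=170, Large=140, Huge=130, Max=290
Best best-case = 290 → Max.
Row minima: Tiny=-130, Small=-110, Medium=-150, Large=-100, Huge=-120, Max=-130
Best worst-case = -100 → Large.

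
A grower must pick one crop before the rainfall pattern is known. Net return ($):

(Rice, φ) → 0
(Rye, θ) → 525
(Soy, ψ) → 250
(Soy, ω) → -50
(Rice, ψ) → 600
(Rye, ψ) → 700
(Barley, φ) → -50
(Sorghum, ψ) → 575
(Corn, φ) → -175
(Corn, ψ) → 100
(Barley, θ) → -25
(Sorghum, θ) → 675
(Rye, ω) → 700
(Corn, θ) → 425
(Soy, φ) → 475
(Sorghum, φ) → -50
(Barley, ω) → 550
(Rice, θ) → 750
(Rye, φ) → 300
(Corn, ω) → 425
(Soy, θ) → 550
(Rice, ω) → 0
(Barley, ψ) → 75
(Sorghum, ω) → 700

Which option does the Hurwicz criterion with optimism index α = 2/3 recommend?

Rice: 2/3·750 + 1/3·0 = 500
Sorghum: 2/3·700 + 1/3·(-50) = 450
Rye: 2/3·700 + 1/3·300 = 1700/3
Corn: 2/3·425 + 1/3·(-175) = 225
Soy: 2/3·550 + 1/3·(-50) = 350
Barley: 2/3·550 + 1/3·(-50) = 350
Highest Hurwicz score = 1700/3 → Rye.

Rye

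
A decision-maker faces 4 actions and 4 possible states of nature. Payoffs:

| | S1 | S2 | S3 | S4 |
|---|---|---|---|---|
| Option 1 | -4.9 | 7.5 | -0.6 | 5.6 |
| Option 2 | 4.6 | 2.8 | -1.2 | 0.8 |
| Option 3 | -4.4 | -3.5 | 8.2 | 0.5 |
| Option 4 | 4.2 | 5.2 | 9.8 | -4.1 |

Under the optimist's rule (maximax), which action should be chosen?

Row maxima: Option 1=7.5, Option 2=4.6, Option 3=8.2, Option 4=9.8
Best best-case = 9.8 → Option 4.

Option 4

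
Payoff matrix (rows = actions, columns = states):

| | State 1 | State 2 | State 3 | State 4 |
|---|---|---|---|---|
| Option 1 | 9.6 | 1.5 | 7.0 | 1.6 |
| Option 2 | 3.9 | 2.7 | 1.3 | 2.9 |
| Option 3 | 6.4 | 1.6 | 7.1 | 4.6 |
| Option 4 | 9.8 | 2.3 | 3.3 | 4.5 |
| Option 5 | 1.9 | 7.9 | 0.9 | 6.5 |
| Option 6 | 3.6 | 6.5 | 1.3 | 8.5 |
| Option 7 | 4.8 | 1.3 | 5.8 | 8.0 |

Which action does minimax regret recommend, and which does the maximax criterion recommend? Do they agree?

minimax regret → Option 4; maximax → Option 4 (agree)

Column bests: State 1=9.8, State 2=7.9, State 3=7.1, State 4=8.5.
Option 1 regrets: 0.2, 6.4, 0.1, 6.9 → max 6.9
Option 2 regrets: 5.9, 5.2, 5.8, 5.6 → max 5.9
Option 3 regrets: 3.4, 6.3, 0.0, 3.9 → max 6.3
Option 4 regrets: 0.0, 5.6, 3.8, 4.0 → max 5.6
Option 5 regrets: 7.9, 0.0, 6.2, 2.0 → max 7.9
Option 6 regrets: 6.2, 1.4, 5.8, 0.0 → max 6.2
Option 7 regrets: 5.0, 6.6, 1.3, 0.5 → max 6.6
Smallest max regret = 5.6 → Option 4.
Row maxima: Option 1=9.6, Option 2=3.9, Option 3=7.1, Option 4=9.8, Option 5=7.9, Option 6=8.5, Option 7=8.0
Best best-case = 9.8 → Option 4.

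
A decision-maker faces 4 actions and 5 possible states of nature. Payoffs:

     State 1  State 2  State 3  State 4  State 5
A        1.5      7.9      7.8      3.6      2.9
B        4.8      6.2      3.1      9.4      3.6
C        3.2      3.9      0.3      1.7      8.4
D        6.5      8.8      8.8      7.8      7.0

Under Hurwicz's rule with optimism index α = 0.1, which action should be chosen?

D

A: 0.1·7.9 + 0.9·1.5 = 2.14
B: 0.1·9.4 + 0.9·3.1 = 3.73
C: 0.1·8.4 + 0.9·0.3 = 1.11
D: 0.1·8.8 + 0.9·6.5 = 6.73
Highest Hurwicz score = 6.73 → D.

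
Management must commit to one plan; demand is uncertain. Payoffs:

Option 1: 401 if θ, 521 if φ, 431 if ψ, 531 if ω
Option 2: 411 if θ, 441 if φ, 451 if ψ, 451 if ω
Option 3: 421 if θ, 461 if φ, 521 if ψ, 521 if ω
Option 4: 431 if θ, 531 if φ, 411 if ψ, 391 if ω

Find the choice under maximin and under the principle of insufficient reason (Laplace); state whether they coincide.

maximin → Option 3; laplace → Option 3 (agree)

Row minima: Option 1=401, Option 2=411, Option 3=421, Option 4=391
Best worst-case = 421 → Option 3.
Row averages: Option 1=471, Option 2=438.5, Option 3=481, Option 4=441
Highest average = 481 → Option 3.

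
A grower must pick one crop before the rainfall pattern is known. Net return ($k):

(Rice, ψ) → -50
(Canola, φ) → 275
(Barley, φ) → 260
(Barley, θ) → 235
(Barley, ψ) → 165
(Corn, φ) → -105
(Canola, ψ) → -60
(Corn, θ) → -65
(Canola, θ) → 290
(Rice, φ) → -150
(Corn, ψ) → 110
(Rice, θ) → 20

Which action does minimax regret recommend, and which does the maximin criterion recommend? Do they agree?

Column bests: θ=290, φ=275, ψ=165.
Corn regrets: 355, 380, 55 → max 380
Canola regrets: 0, 0, 225 → max 225
Barley regrets: 55, 15, 0 → max 55
Rice regrets: 270, 425, 215 → max 425
Smallest max regret = 55 → Barley.
Row minima: Corn=-105, Canola=-60, Barley=165, Rice=-150
Best worst-case = 165 → Barley.

minimax regret → Barley; maximin → Barley (agree)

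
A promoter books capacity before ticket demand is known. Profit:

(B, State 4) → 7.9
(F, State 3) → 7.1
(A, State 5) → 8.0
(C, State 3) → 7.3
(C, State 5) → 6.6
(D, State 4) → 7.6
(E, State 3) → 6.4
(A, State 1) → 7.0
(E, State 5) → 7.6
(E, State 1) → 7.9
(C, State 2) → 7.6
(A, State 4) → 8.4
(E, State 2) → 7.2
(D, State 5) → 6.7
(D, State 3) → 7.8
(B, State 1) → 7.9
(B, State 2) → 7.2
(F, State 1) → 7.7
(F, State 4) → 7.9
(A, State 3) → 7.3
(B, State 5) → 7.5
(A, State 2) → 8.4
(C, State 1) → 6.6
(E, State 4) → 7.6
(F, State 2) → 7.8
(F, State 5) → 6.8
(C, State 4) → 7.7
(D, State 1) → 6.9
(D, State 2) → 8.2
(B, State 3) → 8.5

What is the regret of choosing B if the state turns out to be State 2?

Best payoff under State 2 is 8.4.
Regret = 8.4 − 7.2 = 1.2.

1.2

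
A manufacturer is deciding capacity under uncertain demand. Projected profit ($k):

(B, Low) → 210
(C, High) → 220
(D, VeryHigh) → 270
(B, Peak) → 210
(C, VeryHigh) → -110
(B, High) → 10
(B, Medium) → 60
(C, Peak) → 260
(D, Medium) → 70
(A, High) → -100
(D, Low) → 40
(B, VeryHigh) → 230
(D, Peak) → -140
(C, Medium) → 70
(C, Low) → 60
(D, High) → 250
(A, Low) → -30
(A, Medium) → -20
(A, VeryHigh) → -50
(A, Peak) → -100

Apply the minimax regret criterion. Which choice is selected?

B

Column bests: Low=210, Medium=70, High=250, VeryHigh=270, Peak=260.
A regrets: 240, 90, 350, 320, 360 → max 360
B regrets: 0, 10, 240, 40, 50 → max 240
C regrets: 150, 0, 30, 380, 0 → max 380
D regrets: 170, 0, 0, 0, 400 → max 400
Smallest max regret = 240 → B.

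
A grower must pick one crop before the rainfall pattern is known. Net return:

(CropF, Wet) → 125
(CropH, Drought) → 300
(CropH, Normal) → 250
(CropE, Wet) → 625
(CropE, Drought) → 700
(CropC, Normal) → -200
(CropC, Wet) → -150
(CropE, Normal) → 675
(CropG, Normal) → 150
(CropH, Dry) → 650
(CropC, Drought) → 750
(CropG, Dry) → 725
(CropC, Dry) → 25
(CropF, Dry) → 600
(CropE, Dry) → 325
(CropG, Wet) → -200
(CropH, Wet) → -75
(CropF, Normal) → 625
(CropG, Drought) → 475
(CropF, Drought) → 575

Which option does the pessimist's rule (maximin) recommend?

Row minima: CropE=325, CropG=-200, CropC=-200, CropH=-75, CropF=125
Best worst-case = 325 → CropE.

CropE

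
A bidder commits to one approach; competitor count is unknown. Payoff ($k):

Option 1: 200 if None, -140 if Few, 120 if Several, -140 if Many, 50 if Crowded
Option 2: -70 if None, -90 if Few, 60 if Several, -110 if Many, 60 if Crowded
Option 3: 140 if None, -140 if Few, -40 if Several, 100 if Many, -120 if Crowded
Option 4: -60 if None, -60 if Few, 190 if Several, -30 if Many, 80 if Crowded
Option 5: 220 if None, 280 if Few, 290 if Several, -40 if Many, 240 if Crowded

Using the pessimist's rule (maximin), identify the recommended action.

Row minima: Option 1=-140, Option 2=-110, Option 3=-140, Option 4=-60, Option 5=-40
Best worst-case = -40 → Option 5.

Option 5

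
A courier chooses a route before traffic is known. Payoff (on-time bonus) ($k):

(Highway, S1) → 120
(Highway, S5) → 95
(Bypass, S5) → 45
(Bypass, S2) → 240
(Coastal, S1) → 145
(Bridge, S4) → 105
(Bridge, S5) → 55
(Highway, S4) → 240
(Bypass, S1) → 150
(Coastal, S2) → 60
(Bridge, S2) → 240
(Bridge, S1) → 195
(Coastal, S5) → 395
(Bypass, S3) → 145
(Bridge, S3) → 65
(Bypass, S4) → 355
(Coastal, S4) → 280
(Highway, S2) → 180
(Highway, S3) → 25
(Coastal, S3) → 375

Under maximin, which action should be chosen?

Coastal

Row minima: Bridge=55, Highway=25, Bypass=45, Coastal=60
Best worst-case = 60 → Coastal.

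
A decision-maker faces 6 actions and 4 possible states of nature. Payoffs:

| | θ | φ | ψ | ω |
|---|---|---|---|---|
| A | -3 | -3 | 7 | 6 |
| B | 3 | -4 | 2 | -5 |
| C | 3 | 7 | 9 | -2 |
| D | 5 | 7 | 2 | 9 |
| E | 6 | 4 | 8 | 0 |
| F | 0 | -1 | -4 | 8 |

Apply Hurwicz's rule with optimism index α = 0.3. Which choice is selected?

D

A: 0.3·7 + 0.7·(-3) = 0
B: 0.3·3 + 0.7·(-5) = -2.6
C: 0.3·9 + 0.7·(-2) = 1.3
D: 0.3·9 + 0.7·2 = 4.1
E: 0.3·8 + 0.7·0 = 2.4
F: 0.3·8 + 0.7·(-4) = -0.4
Highest Hurwicz score = 4.1 → D.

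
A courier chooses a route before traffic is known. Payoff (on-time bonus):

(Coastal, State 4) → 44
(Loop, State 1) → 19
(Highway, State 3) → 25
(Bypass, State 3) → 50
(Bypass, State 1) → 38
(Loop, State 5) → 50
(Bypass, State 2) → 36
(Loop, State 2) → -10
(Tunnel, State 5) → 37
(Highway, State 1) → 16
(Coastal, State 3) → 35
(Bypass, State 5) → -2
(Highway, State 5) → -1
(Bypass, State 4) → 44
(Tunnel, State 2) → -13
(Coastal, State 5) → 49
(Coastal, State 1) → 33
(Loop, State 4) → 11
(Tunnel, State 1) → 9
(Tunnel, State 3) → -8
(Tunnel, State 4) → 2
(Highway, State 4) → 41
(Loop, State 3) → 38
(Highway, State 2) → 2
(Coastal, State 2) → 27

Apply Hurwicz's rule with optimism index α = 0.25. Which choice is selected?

Loop: 0.25·50 + 0.75·(-10) = 5
Bypass: 0.25·50 + 0.75·(-2) = 11
Highway: 0.25·41 + 0.75·(-1) = 9.5
Coastal: 0.25·49 + 0.75·27 = 32.5
Tunnel: 0.25·37 + 0.75·(-13) = -0.5
Highest Hurwicz score = 32.5 → Coastal.

Coastal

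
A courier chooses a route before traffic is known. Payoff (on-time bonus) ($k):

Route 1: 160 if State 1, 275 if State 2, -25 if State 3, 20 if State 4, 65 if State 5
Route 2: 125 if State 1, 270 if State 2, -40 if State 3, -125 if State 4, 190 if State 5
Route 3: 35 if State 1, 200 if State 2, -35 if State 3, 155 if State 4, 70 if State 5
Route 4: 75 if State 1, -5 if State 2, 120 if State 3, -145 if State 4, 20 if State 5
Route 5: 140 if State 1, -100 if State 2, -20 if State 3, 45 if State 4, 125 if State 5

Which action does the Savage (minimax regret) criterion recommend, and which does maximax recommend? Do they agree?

Column bests: State 1=160, State 2=275, State 3=120, State 4=155, State 5=190.
Route 1 regrets: 0, 0, 145, 135, 125 → max 145
Route 2 regrets: 35, 5, 160, 280, 0 → max 280
Route 3 regrets: 125, 75, 155, 0, 120 → max 155
Route 4 regrets: 85, 280, 0, 300, 170 → max 300
Route 5 regrets: 20, 375, 140, 110, 65 → max 375
Smallest max regret = 145 → Route 1.
Row maxima: Route 1=275, Route 2=270, Route 3=200, Route 4=120, Route 5=140
Best best-case = 275 → Route 1.

minimax regret → Route 1; maximax → Route 1 (agree)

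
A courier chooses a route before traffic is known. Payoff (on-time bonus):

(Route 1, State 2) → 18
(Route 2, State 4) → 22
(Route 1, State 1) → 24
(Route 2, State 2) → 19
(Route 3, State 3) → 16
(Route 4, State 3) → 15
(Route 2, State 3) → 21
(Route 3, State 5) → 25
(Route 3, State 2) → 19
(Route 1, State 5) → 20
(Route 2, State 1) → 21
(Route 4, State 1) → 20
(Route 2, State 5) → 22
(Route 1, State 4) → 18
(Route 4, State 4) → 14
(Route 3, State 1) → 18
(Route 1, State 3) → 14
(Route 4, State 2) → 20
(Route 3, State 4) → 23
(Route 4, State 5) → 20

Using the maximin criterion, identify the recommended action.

Route 2

Row minima: Route 1=14, Route 2=19, Route 3=16, Route 4=14
Best worst-case = 19 → Route 2.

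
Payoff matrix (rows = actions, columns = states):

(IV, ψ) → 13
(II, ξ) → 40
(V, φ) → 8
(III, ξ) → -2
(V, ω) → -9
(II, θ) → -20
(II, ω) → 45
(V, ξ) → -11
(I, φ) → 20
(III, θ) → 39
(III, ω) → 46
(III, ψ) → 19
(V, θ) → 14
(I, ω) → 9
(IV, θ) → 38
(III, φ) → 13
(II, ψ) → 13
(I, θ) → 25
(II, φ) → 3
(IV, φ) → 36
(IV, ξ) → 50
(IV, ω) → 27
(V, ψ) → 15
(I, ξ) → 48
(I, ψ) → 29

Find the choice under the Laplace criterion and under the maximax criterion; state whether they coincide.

Row averages: I=26.2, II=16.2, III=23, IV=32.8, V=3.4
Highest average = 32.8 → IV.
Row maxima: I=48, II=45, III=46, IV=50, V=15
Best best-case = 50 → IV.

laplace → IV; maximax → IV (agree)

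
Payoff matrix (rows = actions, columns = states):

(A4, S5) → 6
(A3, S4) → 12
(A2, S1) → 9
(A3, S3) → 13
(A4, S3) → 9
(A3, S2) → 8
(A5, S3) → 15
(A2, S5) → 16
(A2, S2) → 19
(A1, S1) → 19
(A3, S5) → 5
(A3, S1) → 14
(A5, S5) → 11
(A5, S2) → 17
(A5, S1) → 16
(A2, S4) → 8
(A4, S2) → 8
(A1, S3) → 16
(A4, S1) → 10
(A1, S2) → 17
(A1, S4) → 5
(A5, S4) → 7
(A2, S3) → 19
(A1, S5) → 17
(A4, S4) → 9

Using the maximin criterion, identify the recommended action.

A2

Row minima: A1=5, A2=8, A3=5, A4=6, A5=7
Best worst-case = 8 → A2.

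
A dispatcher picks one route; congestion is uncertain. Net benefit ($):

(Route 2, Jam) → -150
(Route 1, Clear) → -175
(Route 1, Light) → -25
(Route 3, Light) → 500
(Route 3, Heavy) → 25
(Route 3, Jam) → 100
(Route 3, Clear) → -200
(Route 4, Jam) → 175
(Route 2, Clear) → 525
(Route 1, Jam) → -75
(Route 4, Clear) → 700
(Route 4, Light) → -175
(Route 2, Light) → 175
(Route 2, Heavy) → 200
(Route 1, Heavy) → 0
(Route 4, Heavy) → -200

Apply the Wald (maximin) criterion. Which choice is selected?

Route 2

Row minima: Route 1=-175, Route 2=-150, Route 3=-200, Route 4=-200
Best worst-case = -150 → Route 2.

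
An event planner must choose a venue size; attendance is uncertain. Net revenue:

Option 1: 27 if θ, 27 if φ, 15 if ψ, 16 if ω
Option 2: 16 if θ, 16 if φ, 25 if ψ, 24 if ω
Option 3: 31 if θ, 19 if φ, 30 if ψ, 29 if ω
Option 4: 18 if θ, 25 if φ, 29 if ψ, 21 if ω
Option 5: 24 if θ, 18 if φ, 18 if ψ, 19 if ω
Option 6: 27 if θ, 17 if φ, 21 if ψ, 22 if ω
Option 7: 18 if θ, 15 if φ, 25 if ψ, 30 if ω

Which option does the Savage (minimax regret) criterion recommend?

Column bests: θ=31, φ=27, ψ=30, ω=30.
Option 1 regrets: 4, 0, 15, 14 → max 15
Option 2 regrets: 15, 11, 5, 6 → max 15
Option 3 regrets: 0, 8, 0, 1 → max 8
Option 4 regrets: 13, 2, 1, 9 → max 13
Option 5 regrets: 7, 9, 12, 11 → max 12
Option 6 regrets: 4, 10, 9, 8 → max 10
Option 7 regrets: 13, 12, 5, 0 → max 13
Smallest max regret = 8 → Option 3.

Option 3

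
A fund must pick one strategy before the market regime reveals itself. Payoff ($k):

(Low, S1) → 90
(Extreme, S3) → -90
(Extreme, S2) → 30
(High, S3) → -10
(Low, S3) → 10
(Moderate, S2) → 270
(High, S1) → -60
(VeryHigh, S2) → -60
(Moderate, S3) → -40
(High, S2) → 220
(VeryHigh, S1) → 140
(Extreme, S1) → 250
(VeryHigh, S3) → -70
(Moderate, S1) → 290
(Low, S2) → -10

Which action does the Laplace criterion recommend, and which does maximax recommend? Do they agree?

Row averages: Low=30, Moderate=520/3, High=50, VeryHigh=10/3, Extreme=190/3
Highest average = 520/3 → Moderate.
Row maxima: Low=90, Moderate=290, High=220, VeryHigh=140, Extreme=250
Best best-case = 290 → Moderate.

laplace → Moderate; maximax → Moderate (agree)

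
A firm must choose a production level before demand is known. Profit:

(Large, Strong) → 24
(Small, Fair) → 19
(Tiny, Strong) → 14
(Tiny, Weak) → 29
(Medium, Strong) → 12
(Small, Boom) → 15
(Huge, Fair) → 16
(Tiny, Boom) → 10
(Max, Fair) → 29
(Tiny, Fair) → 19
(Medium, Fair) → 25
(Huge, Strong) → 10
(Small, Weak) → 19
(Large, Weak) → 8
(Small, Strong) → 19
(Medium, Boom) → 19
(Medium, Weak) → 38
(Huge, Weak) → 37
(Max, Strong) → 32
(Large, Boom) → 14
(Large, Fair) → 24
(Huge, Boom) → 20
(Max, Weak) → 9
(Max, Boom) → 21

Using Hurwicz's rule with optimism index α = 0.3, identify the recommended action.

Medium

Tiny: 0.3·29 + 0.7·10 = 15.7
Small: 0.3·19 + 0.7·15 = 16.2
Medium: 0.3·38 + 0.7·12 = 19.8
Large: 0.3·24 + 0.7·8 = 12.8
Huge: 0.3·37 + 0.7·10 = 18.1
Max: 0.3·32 + 0.7·9 = 15.9
Highest Hurwicz score = 19.8 → Medium.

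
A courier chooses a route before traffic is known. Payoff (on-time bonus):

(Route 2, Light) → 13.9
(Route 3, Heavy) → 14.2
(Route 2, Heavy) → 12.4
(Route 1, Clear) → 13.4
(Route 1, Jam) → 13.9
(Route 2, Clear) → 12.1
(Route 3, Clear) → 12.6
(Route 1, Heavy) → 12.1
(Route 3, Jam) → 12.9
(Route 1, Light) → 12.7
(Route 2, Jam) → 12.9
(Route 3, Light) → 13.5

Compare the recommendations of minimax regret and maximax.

minimax regret → Route 3; maximax → Route 3 (agree)

Column bests: Clear=13.4, Light=13.9, Heavy=14.2, Jam=13.9.
Route 1 regrets: 0.0, 1.2, 2.1, 0.0 → max 2.1
Route 2 regrets: 1.3, 0.0, 1.8, 1.0 → max 1.8
Route 3 regrets: 0.8, 0.4, 0.0, 1.0 → max 1.0
Smallest max regret = 1.0 → Route 3.
Row maxima: Route 1=13.9, Route 2=13.9, Route 3=14.2
Best best-case = 14.2 → Route 3.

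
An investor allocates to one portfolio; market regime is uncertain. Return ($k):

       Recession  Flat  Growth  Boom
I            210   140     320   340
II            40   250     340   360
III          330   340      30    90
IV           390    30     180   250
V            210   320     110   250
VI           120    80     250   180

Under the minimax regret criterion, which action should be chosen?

Column bests: Recession=390, Flat=340, Growth=340, Boom=360.
I regrets: 180, 200, 20, 20 → max 200
II regrets: 350, 90, 0, 0 → max 350
III regrets: 60, 0, 310, 270 → max 310
IV regrets: 0, 310, 160, 110 → max 310
V regrets: 180, 20, 230, 110 → max 230
VI regrets: 270, 260, 90, 180 → max 270
Smallest max regret = 200 → I.

I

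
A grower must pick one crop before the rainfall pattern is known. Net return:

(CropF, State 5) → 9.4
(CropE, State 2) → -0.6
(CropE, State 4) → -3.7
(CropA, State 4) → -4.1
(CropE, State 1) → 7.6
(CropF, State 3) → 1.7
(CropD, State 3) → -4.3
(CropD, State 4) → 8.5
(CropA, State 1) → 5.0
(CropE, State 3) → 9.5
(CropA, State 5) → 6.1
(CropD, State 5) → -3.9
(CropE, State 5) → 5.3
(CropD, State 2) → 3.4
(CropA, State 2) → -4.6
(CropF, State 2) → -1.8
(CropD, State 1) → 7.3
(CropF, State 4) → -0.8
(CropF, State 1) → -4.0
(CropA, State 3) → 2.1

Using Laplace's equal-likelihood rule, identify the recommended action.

CropE

Row averages: CropA=0.9, CropE=3.62, CropD=2.2, CropF=0.9
Highest average = 3.62 → CropE.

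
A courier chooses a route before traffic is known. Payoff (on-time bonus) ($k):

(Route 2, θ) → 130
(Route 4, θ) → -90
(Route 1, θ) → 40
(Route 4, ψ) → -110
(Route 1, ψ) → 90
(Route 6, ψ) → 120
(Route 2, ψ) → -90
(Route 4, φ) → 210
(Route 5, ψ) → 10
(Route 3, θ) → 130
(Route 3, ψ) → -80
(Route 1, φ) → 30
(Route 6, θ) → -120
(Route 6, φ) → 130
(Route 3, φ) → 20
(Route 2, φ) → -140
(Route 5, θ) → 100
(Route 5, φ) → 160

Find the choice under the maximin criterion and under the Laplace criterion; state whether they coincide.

maximin → Route 1; laplace → Route 5 (disagree)

Row minima: Route 1=30, Route 2=-140, Route 3=-80, Route 4=-110, Route 5=10, Route 6=-120
Best worst-case = 30 → Route 1.
Row averages: Route 1=160/3, Route 2=-100/3, Route 3=70/3, Route 4=10/3, Route 5=90, Route 6=130/3
Highest average = 90 → Route 5.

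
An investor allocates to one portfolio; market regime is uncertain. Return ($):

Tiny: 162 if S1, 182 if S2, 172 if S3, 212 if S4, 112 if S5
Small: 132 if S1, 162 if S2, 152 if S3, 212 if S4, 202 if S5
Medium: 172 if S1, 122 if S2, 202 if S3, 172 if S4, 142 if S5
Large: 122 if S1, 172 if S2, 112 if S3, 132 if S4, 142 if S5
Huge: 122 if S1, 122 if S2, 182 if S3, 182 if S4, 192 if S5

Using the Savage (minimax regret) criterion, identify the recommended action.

Small

Column bests: S1=172, S2=182, S3=202, S4=212, S5=202.
Tiny regrets: 10, 0, 30, 0, 90 → max 90
Small regrets: 40, 20, 50, 0, 0 → max 50
Medium regrets: 0, 60, 0, 40, 60 → max 60
Large regrets: 50, 10, 90, 80, 60 → max 90
Huge regrets: 50, 60, 20, 30, 10 → max 60
Smallest max regret = 50 → Small.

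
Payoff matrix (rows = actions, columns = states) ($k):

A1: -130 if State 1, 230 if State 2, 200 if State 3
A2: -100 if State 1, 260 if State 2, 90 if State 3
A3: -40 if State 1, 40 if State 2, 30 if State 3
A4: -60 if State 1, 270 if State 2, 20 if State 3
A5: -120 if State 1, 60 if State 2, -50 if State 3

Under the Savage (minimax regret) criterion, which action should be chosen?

A1

Column bests: State 1=-40, State 2=270, State 3=200.
A1 regrets: 90, 40, 0 → max 90
A2 regrets: 60, 10, 110 → max 110
A3 regrets: 0, 230, 170 → max 230
A4 regrets: 20, 0, 180 → max 180
A5 regrets: 80, 210, 250 → max 250
Smallest max regret = 90 → A1.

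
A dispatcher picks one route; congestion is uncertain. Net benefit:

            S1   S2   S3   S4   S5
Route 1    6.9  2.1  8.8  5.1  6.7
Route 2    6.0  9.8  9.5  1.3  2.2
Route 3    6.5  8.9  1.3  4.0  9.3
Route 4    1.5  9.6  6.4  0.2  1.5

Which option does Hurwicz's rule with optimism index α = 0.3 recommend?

Route 1: 0.3·8.8 + 0.7·2.1 = 4.11
Route 2: 0.3·9.8 + 0.7·1.3 = 3.85
Route 3: 0.3·9.3 + 0.7·1.3 = 3.7
Route 4: 0.3·9.6 + 0.7·0.2 = 3.02
Highest Hurwicz score = 4.11 → Route 1.

Route 1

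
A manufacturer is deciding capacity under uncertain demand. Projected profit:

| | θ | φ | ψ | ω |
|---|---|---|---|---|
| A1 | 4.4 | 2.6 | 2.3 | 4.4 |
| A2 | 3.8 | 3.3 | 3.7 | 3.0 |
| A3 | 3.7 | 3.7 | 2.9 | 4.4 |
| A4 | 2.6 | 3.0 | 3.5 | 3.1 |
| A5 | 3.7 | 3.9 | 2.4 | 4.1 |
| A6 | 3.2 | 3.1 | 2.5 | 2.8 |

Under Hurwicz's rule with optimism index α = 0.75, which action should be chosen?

A1: 0.75·4.4 + 0.25·2.3 = 3.875
A2: 0.75·3.8 + 0.25·3.0 = 3.6
A3: 0.75·4.4 + 0.25·2.9 = 4.025
A4: 0.75·3.5 + 0.25·2.6 = 3.275
A5: 0.75·4.1 + 0.25·2.4 = 3.675
A6: 0.75·3.2 + 0.25·2.5 = 3.025
Highest Hurwicz score = 4.025 → A3.

A3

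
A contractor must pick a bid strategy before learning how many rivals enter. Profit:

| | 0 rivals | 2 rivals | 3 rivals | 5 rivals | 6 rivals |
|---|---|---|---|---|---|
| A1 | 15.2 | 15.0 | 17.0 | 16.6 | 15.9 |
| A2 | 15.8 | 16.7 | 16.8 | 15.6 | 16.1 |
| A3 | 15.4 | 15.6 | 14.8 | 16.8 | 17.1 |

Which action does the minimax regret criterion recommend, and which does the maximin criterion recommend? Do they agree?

minimax regret → A2; maximin → A2 (agree)

Column bests: 0 rivals=15.8, 2 rivals=16.7, 3 rivals=17.0, 5 rivals=16.8, 6 rivals=17.1.
A1 regrets: 0.6, 1.7, 0.0, 0.2, 1.2 → max 1.7
A2 regrets: 0.0, 0.0, 0.2, 1.2, 1.0 → max 1.2
A3 regrets: 0.4, 1.1, 2.2, 0.0, 0.0 → max 2.2
Smallest max regret = 1.2 → A2.
Row minima: A1=15.0, A2=15.6, A3=14.8
Best worst-case = 15.6 → A2.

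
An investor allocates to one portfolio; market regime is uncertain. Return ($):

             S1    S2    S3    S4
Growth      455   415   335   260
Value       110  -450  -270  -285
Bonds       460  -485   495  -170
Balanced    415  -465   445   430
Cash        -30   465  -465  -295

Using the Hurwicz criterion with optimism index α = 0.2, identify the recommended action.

Growth: 0.2·455 + 0.8·260 = 299
Value: 0.2·110 + 0.8·(-450) = -338
Bonds: 0.2·495 + 0.8·(-485) = -289
Balanced: 0.2·445 + 0.8·(-465) = -283
Cash: 0.2·465 + 0.8·(-465) = -279
Highest Hurwicz score = 299 → Growth.

Growth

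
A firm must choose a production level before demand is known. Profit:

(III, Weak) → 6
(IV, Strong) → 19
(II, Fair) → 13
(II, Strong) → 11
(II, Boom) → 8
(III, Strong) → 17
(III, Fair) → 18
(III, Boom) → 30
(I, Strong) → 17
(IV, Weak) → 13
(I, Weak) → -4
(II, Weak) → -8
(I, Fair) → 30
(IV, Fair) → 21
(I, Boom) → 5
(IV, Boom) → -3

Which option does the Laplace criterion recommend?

Row averages: I=12, II=6, III=17.75, IV=12.5
Highest average = 17.75 → III.

III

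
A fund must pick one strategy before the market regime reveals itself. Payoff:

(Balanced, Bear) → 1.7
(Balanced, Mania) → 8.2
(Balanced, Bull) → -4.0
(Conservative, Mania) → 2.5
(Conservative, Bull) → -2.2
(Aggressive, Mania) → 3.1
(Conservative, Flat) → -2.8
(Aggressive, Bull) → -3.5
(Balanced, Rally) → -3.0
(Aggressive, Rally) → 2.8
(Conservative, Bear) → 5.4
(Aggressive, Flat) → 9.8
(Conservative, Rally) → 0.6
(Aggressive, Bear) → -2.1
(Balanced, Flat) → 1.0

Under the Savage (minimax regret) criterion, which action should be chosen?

Column bests: Bear=5.4, Flat=9.8, Bull=-2.2, Rally=2.8, Mania=8.2.
Conservative regrets: 0.0, 12.6, 0.0, 2.2, 5.7 → max 12.6
Balanced regrets: 3.7, 8.8, 1.8, 5.8, 0.0 → max 8.8
Aggressive regrets: 7.5, 0.0, 1.3, 0.0, 5.1 → max 7.5
Smallest max regret = 7.5 → Aggressive.

Aggressive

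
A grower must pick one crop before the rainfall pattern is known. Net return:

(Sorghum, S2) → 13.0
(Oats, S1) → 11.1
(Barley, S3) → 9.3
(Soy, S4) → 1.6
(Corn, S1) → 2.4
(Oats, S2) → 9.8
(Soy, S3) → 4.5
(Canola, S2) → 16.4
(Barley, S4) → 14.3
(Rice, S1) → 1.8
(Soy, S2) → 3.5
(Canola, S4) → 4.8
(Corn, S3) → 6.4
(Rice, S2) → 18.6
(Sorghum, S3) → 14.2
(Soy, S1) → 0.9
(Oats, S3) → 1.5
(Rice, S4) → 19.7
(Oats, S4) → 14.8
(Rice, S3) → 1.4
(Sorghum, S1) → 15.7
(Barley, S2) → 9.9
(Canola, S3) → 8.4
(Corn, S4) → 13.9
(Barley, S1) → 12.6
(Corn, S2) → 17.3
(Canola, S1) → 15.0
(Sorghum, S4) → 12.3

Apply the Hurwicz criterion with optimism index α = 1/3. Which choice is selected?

Oats: 1/3·14.8 + 2/3·1.5 = 89/15
Barley: 1/3·14.3 + 2/3·9.3 = 329/30
Sorghum: 1/3·15.7 + 2/3·12.3 = 403/30
Soy: 1/3·4.5 + 2/3·0.9 = 2.1
Corn: 1/3·17.3 + 2/3·2.4 = 221/30
Canola: 1/3·16.4 + 2/3·4.8 = 26/3
Rice: 1/3·19.7 + 2/3·1.4 = 7.5
Highest Hurwicz score = 403/30 → Sorghum.

Sorghum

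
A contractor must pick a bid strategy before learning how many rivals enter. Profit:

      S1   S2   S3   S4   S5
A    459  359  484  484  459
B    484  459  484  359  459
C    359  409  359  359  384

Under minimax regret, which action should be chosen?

A

Column bests: S1=484, S2=459, S3=484, S4=484, S5=459.
A regrets: 25, 100, 0, 0, 0 → max 100
B regrets: 0, 0, 0, 125, 0 → max 125
C regrets: 125, 50, 125, 125, 75 → max 125
Smallest max regret = 100 → A.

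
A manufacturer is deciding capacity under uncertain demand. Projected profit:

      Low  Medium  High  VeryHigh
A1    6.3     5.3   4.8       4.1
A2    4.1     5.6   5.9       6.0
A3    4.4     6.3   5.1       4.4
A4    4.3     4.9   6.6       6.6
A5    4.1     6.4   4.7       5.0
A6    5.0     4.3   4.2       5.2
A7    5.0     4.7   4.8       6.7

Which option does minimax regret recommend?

A7

Column bests: Low=6.3, Medium=6.4, High=6.6, VeryHigh=6.7.
A1 regrets: 0.0, 1.1, 1.8, 2.6 → max 2.6
A2 regrets: 2.2, 0.8, 0.7, 0.7 → max 2.2
A3 regrets: 1.9, 0.1, 1.5, 2.3 → max 2.3
A4 regrets: 2.0, 1.5, 0.0, 0.1 → max 2.0
A5 regrets: 2.2, 0.0, 1.9, 1.7 → max 2.2
A6 regrets: 1.3, 2.1, 2.4, 1.5 → max 2.4
A7 regrets: 1.3, 1.7, 1.8, 0.0 → max 1.8
Smallest max regret = 1.8 → A7.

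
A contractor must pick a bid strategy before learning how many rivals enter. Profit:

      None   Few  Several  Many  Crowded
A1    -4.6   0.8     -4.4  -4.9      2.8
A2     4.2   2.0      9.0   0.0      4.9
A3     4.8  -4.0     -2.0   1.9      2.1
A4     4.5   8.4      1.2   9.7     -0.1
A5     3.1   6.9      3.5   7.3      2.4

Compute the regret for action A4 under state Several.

7.8

Best payoff under Several is 9.0.
Regret = 9.0 − 1.2 = 7.8.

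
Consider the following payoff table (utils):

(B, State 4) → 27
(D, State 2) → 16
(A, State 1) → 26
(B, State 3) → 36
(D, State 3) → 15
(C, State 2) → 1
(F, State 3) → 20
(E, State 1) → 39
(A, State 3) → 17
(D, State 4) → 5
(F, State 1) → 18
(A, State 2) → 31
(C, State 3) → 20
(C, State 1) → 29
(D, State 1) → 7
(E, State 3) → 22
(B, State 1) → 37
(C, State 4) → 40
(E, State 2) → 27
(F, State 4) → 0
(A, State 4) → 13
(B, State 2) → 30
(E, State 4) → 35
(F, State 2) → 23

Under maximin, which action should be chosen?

B

Row minima: A=13, B=27, C=1, D=5, E=22, F=0
Best worst-case = 27 → B.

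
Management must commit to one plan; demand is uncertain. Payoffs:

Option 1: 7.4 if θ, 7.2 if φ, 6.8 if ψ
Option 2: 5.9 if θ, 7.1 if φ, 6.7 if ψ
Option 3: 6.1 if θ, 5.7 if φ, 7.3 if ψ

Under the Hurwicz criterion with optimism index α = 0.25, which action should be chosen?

Option 1

Option 1: 0.25·7.4 + 0.75·6.8 = 6.95
Option 2: 0.25·7.1 + 0.75·5.9 = 6.2
Option 3: 0.25·7.3 + 0.75·5.7 = 6.1
Highest Hurwicz score = 6.95 → Option 1.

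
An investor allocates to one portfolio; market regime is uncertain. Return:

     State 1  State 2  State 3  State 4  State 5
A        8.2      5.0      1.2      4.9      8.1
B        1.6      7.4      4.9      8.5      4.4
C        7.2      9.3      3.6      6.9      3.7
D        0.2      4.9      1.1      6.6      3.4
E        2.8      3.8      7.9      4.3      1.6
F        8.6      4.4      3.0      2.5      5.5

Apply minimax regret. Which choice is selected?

C

Column bests: State 1=8.6, State 2=9.3, State 3=7.9, State 4=8.5, State 5=8.1.
A regrets: 0.4, 4.3, 6.7, 3.6, 0.0 → max 6.7
B regrets: 7.0, 1.9, 3.0, 0.0, 3.7 → max 7.0
C regrets: 1.4, 0.0, 4.3, 1.6, 4.4 → max 4.4
D regrets: 8.4, 4.4, 6.8, 1.9, 4.7 → max 8.4
E regrets: 5.8, 5.5, 0.0, 4.2, 6.5 → max 6.5
F regrets: 0.0, 4.9, 4.9, 6.0, 2.6 → max 6.0
Smallest max regret = 4.4 → C.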